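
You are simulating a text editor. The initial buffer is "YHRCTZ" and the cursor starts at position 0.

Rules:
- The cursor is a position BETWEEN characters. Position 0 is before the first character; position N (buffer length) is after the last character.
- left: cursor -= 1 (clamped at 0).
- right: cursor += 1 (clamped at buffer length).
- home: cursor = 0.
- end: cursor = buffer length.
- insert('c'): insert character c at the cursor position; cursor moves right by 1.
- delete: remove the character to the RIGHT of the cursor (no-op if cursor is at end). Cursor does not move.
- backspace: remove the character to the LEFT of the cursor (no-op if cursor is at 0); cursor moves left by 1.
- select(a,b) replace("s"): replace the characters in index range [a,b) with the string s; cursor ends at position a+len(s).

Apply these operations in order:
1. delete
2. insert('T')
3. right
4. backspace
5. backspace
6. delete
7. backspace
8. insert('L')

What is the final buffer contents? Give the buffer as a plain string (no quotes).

After op 1 (delete): buf='HRCTZ' cursor=0
After op 2 (insert('T')): buf='THRCTZ' cursor=1
After op 3 (right): buf='THRCTZ' cursor=2
After op 4 (backspace): buf='TRCTZ' cursor=1
After op 5 (backspace): buf='RCTZ' cursor=0
After op 6 (delete): buf='CTZ' cursor=0
After op 7 (backspace): buf='CTZ' cursor=0
After op 8 (insert('L')): buf='LCTZ' cursor=1

Answer: LCTZ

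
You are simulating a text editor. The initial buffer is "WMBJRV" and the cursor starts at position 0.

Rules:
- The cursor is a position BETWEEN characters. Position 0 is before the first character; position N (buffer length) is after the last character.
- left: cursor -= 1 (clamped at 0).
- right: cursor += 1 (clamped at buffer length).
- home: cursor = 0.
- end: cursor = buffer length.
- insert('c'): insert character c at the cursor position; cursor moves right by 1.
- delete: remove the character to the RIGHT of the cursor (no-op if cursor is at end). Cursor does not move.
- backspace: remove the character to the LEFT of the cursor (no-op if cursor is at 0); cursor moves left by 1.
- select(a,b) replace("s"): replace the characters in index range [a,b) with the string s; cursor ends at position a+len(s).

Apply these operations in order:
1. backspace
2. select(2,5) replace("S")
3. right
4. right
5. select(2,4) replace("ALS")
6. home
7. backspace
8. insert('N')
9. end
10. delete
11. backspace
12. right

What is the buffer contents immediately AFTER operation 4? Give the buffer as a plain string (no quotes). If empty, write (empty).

After op 1 (backspace): buf='WMBJRV' cursor=0
After op 2 (select(2,5) replace("S")): buf='WMSV' cursor=3
After op 3 (right): buf='WMSV' cursor=4
After op 4 (right): buf='WMSV' cursor=4

Answer: WMSV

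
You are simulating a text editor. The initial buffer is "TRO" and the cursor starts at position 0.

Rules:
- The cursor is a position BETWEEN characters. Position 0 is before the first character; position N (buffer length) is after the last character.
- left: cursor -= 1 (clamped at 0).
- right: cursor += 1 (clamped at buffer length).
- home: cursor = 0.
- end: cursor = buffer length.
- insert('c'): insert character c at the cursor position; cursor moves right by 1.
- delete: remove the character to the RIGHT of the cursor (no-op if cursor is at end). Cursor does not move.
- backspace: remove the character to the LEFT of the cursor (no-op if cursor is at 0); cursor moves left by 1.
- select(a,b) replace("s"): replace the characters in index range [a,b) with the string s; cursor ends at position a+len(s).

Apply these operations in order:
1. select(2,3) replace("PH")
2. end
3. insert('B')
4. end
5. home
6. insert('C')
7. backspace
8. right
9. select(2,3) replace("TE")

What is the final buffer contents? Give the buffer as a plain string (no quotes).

After op 1 (select(2,3) replace("PH")): buf='TRPH' cursor=4
After op 2 (end): buf='TRPH' cursor=4
After op 3 (insert('B')): buf='TRPHB' cursor=5
After op 4 (end): buf='TRPHB' cursor=5
After op 5 (home): buf='TRPHB' cursor=0
After op 6 (insert('C')): buf='CTRPHB' cursor=1
After op 7 (backspace): buf='TRPHB' cursor=0
After op 8 (right): buf='TRPHB' cursor=1
After op 9 (select(2,3) replace("TE")): buf='TRTEHB' cursor=4

Answer: TRTEHB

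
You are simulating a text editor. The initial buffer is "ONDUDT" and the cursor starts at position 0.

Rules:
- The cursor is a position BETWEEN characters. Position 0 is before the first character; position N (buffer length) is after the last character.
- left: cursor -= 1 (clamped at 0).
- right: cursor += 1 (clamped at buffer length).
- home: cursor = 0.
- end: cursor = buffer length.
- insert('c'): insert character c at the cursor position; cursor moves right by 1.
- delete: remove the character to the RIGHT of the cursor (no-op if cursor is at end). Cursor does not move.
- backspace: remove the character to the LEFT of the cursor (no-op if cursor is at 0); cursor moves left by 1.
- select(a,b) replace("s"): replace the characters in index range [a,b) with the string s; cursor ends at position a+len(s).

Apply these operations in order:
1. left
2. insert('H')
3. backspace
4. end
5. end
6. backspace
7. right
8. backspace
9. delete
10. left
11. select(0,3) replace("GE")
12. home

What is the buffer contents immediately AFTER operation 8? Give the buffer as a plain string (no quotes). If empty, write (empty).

Answer: ONDU

Derivation:
After op 1 (left): buf='ONDUDT' cursor=0
After op 2 (insert('H')): buf='HONDUDT' cursor=1
After op 3 (backspace): buf='ONDUDT' cursor=0
After op 4 (end): buf='ONDUDT' cursor=6
After op 5 (end): buf='ONDUDT' cursor=6
After op 6 (backspace): buf='ONDUD' cursor=5
After op 7 (right): buf='ONDUD' cursor=5
After op 8 (backspace): buf='ONDU' cursor=4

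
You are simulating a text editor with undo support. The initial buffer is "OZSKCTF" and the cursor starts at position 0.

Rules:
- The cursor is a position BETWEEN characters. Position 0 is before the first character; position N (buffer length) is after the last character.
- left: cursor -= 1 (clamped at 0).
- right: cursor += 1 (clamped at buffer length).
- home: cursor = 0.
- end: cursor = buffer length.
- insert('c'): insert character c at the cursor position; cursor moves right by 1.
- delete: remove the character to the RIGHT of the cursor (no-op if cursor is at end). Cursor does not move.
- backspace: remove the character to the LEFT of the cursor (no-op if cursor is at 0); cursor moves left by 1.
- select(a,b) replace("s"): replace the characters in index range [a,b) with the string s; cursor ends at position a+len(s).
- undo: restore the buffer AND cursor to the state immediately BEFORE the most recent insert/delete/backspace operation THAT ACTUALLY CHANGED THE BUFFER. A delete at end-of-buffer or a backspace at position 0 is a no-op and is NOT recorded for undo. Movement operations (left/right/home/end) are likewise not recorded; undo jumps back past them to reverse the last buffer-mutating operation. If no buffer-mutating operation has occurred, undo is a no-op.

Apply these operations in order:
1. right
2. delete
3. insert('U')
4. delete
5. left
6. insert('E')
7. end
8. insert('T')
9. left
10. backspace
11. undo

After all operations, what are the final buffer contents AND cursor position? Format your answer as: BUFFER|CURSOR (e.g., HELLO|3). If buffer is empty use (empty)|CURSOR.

Answer: OEUKCTFT|7

Derivation:
After op 1 (right): buf='OZSKCTF' cursor=1
After op 2 (delete): buf='OSKCTF' cursor=1
After op 3 (insert('U')): buf='OUSKCTF' cursor=2
After op 4 (delete): buf='OUKCTF' cursor=2
After op 5 (left): buf='OUKCTF' cursor=1
After op 6 (insert('E')): buf='OEUKCTF' cursor=2
After op 7 (end): buf='OEUKCTF' cursor=7
After op 8 (insert('T')): buf='OEUKCTFT' cursor=8
After op 9 (left): buf='OEUKCTFT' cursor=7
After op 10 (backspace): buf='OEUKCTT' cursor=6
After op 11 (undo): buf='OEUKCTFT' cursor=7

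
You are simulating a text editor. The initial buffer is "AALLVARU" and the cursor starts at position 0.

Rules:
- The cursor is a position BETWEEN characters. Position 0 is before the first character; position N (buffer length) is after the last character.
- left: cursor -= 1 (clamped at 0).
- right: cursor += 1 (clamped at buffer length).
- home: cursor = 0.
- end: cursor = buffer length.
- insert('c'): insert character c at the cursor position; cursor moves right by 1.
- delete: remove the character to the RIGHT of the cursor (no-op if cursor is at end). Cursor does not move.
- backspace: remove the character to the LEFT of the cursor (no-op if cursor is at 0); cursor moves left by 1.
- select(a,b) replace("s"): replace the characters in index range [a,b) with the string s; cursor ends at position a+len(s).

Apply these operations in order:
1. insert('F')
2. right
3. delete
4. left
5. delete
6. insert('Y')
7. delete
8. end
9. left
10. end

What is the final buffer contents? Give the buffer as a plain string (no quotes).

After op 1 (insert('F')): buf='FAALLVARU' cursor=1
After op 2 (right): buf='FAALLVARU' cursor=2
After op 3 (delete): buf='FALLVARU' cursor=2
After op 4 (left): buf='FALLVARU' cursor=1
After op 5 (delete): buf='FLLVARU' cursor=1
After op 6 (insert('Y')): buf='FYLLVARU' cursor=2
After op 7 (delete): buf='FYLVARU' cursor=2
After op 8 (end): buf='FYLVARU' cursor=7
After op 9 (left): buf='FYLVARU' cursor=6
After op 10 (end): buf='FYLVARU' cursor=7

Answer: FYLVARU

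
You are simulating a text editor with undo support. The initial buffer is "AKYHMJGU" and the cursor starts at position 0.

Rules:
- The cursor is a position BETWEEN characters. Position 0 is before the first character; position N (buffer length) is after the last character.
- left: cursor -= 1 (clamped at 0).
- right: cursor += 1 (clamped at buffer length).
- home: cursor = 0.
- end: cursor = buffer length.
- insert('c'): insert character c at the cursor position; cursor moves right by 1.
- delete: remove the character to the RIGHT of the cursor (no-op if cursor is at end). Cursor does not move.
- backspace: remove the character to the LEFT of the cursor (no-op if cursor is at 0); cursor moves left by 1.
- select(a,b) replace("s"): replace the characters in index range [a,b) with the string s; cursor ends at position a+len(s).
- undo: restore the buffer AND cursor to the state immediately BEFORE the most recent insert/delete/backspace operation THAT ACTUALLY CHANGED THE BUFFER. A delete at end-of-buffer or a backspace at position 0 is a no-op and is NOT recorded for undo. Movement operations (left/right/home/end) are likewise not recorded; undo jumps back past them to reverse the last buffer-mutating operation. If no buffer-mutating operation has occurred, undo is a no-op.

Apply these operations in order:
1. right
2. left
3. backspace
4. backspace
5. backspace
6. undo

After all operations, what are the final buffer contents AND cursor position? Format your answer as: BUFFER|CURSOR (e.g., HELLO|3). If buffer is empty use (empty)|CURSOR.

Answer: AKYHMJGU|0

Derivation:
After op 1 (right): buf='AKYHMJGU' cursor=1
After op 2 (left): buf='AKYHMJGU' cursor=0
After op 3 (backspace): buf='AKYHMJGU' cursor=0
After op 4 (backspace): buf='AKYHMJGU' cursor=0
After op 5 (backspace): buf='AKYHMJGU' cursor=0
After op 6 (undo): buf='AKYHMJGU' cursor=0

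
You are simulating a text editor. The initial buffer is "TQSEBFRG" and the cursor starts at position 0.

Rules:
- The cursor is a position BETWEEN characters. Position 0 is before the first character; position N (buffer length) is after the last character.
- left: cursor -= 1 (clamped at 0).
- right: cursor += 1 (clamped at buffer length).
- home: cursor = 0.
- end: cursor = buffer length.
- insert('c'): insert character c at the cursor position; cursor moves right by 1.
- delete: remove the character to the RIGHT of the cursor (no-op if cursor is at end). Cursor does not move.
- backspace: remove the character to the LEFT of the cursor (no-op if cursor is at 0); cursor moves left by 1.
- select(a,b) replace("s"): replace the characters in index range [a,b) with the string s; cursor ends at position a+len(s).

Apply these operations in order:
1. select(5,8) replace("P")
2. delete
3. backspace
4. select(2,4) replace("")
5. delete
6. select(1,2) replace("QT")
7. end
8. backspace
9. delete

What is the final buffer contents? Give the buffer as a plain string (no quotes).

Answer: TQ

Derivation:
After op 1 (select(5,8) replace("P")): buf='TQSEBP' cursor=6
After op 2 (delete): buf='TQSEBP' cursor=6
After op 3 (backspace): buf='TQSEB' cursor=5
After op 4 (select(2,4) replace("")): buf='TQB' cursor=2
After op 5 (delete): buf='TQ' cursor=2
After op 6 (select(1,2) replace("QT")): buf='TQT' cursor=3
After op 7 (end): buf='TQT' cursor=3
After op 8 (backspace): buf='TQ' cursor=2
After op 9 (delete): buf='TQ' cursor=2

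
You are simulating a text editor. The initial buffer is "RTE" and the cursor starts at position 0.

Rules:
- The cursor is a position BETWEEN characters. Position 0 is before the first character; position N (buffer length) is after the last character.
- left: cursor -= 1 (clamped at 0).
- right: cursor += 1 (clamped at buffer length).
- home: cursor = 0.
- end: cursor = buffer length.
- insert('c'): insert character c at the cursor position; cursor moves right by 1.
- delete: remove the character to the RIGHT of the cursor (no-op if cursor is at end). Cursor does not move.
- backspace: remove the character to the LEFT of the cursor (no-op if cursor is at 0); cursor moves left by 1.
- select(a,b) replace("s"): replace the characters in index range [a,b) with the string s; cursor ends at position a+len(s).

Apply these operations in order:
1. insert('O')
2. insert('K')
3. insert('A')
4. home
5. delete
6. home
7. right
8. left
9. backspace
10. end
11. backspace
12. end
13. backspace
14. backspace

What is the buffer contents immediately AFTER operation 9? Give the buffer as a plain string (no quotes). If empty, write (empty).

Answer: KARTE

Derivation:
After op 1 (insert('O')): buf='ORTE' cursor=1
After op 2 (insert('K')): buf='OKRTE' cursor=2
After op 3 (insert('A')): buf='OKARTE' cursor=3
After op 4 (home): buf='OKARTE' cursor=0
After op 5 (delete): buf='KARTE' cursor=0
After op 6 (home): buf='KARTE' cursor=0
After op 7 (right): buf='KARTE' cursor=1
After op 8 (left): buf='KARTE' cursor=0
After op 9 (backspace): buf='KARTE' cursor=0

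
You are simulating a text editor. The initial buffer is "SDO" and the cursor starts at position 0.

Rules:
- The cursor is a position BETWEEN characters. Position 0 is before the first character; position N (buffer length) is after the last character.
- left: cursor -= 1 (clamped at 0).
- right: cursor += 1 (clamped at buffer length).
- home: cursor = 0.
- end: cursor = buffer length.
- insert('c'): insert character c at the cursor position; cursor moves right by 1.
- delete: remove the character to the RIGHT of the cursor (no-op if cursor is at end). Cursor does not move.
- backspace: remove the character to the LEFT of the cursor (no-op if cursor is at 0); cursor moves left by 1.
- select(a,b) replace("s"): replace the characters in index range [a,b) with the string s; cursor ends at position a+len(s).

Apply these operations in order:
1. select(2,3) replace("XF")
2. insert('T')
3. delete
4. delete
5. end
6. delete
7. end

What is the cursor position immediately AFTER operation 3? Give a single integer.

After op 1 (select(2,3) replace("XF")): buf='SDXF' cursor=4
After op 2 (insert('T')): buf='SDXFT' cursor=5
After op 3 (delete): buf='SDXFT' cursor=5

Answer: 5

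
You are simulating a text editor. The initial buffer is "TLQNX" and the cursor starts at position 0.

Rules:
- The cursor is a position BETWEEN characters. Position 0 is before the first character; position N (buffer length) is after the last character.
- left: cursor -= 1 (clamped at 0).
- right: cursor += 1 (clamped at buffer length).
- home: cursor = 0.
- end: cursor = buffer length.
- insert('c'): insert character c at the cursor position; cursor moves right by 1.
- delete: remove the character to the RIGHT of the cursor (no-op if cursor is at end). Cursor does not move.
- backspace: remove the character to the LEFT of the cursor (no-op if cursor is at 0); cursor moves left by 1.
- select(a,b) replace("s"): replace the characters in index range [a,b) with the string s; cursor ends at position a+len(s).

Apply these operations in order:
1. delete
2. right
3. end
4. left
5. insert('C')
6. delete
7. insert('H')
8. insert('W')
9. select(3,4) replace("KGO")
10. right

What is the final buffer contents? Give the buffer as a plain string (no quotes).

After op 1 (delete): buf='LQNX' cursor=0
After op 2 (right): buf='LQNX' cursor=1
After op 3 (end): buf='LQNX' cursor=4
After op 4 (left): buf='LQNX' cursor=3
After op 5 (insert('C')): buf='LQNCX' cursor=4
After op 6 (delete): buf='LQNC' cursor=4
After op 7 (insert('H')): buf='LQNCH' cursor=5
After op 8 (insert('W')): buf='LQNCHW' cursor=6
After op 9 (select(3,4) replace("KGO")): buf='LQNKGOHW' cursor=6
After op 10 (right): buf='LQNKGOHW' cursor=7

Answer: LQNKGOHW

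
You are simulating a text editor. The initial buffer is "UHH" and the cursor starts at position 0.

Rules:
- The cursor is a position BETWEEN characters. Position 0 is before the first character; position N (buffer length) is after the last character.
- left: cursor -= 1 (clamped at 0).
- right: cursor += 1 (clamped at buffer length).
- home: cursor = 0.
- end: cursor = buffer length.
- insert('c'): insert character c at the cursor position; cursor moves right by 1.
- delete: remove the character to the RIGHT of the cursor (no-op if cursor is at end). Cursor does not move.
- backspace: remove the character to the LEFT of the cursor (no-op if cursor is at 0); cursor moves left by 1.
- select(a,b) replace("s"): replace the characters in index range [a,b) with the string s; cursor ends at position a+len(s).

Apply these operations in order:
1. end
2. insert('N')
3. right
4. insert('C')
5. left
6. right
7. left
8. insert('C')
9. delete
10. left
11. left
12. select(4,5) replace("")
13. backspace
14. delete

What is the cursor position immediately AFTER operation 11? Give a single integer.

After op 1 (end): buf='UHH' cursor=3
After op 2 (insert('N')): buf='UHHN' cursor=4
After op 3 (right): buf='UHHN' cursor=4
After op 4 (insert('C')): buf='UHHNC' cursor=5
After op 5 (left): buf='UHHNC' cursor=4
After op 6 (right): buf='UHHNC' cursor=5
After op 7 (left): buf='UHHNC' cursor=4
After op 8 (insert('C')): buf='UHHNCC' cursor=5
After op 9 (delete): buf='UHHNC' cursor=5
After op 10 (left): buf='UHHNC' cursor=4
After op 11 (left): buf='UHHNC' cursor=3

Answer: 3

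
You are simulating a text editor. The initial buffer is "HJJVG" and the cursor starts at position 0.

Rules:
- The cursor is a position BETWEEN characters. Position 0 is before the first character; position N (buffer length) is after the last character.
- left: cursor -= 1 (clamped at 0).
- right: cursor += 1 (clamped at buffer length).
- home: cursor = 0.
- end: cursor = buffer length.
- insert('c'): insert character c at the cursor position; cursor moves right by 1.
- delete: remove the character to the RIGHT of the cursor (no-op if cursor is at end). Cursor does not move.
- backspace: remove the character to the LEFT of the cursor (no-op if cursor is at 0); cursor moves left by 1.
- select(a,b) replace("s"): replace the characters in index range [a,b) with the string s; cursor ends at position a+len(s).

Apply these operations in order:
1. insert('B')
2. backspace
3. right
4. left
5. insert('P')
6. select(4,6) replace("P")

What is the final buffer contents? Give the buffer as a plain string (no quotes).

After op 1 (insert('B')): buf='BHJJVG' cursor=1
After op 2 (backspace): buf='HJJVG' cursor=0
After op 3 (right): buf='HJJVG' cursor=1
After op 4 (left): buf='HJJVG' cursor=0
After op 5 (insert('P')): buf='PHJJVG' cursor=1
After op 6 (select(4,6) replace("P")): buf='PHJJP' cursor=5

Answer: PHJJP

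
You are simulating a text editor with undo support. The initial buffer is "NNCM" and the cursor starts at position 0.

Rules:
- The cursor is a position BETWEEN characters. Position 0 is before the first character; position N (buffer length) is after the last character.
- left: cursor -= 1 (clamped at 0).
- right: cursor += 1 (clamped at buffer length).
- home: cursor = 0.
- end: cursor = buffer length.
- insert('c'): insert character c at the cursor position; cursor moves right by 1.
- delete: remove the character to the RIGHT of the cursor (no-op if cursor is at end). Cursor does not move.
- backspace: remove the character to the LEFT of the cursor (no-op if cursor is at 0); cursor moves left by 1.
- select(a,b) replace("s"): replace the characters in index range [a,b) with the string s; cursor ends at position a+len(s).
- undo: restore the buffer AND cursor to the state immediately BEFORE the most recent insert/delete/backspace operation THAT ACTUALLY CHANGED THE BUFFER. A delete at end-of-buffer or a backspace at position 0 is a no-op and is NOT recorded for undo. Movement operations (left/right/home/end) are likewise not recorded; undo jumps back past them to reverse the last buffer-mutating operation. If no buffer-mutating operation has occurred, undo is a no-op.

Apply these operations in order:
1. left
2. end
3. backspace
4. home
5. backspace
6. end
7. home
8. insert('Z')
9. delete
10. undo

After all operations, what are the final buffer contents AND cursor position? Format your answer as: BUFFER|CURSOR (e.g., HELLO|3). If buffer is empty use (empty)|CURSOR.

After op 1 (left): buf='NNCM' cursor=0
After op 2 (end): buf='NNCM' cursor=4
After op 3 (backspace): buf='NNC' cursor=3
After op 4 (home): buf='NNC' cursor=0
After op 5 (backspace): buf='NNC' cursor=0
After op 6 (end): buf='NNC' cursor=3
After op 7 (home): buf='NNC' cursor=0
After op 8 (insert('Z')): buf='ZNNC' cursor=1
After op 9 (delete): buf='ZNC' cursor=1
After op 10 (undo): buf='ZNNC' cursor=1

Answer: ZNNC|1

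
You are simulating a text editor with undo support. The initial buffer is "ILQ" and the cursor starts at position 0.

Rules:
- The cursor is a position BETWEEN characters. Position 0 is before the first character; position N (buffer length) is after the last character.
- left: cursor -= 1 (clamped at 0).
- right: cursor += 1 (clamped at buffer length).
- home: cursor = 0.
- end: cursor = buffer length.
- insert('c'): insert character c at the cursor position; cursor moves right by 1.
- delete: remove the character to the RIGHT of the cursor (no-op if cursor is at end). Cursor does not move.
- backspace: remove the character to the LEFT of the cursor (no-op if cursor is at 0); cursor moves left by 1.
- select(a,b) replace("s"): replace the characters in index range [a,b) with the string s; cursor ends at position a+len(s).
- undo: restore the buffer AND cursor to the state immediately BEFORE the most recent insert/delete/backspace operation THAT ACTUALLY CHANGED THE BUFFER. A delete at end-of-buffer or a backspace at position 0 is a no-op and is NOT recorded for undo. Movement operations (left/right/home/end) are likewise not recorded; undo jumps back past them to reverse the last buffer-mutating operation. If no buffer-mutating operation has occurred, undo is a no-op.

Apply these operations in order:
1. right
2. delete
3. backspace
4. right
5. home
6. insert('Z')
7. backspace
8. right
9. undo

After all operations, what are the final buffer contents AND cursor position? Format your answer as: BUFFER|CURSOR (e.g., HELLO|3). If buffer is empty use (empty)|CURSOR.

Answer: ZQ|1

Derivation:
After op 1 (right): buf='ILQ' cursor=1
After op 2 (delete): buf='IQ' cursor=1
After op 3 (backspace): buf='Q' cursor=0
After op 4 (right): buf='Q' cursor=1
After op 5 (home): buf='Q' cursor=0
After op 6 (insert('Z')): buf='ZQ' cursor=1
After op 7 (backspace): buf='Q' cursor=0
After op 8 (right): buf='Q' cursor=1
After op 9 (undo): buf='ZQ' cursor=1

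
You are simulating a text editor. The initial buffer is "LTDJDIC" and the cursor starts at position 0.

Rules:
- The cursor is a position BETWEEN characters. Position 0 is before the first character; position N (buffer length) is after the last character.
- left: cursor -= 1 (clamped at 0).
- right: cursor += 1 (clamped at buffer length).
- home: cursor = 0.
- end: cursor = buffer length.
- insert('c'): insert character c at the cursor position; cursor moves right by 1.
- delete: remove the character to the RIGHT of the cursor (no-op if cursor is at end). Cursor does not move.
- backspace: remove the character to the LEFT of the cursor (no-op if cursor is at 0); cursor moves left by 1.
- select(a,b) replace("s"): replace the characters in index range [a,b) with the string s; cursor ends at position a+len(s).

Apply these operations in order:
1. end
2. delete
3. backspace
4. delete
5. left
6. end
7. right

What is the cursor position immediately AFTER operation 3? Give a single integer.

After op 1 (end): buf='LTDJDIC' cursor=7
After op 2 (delete): buf='LTDJDIC' cursor=7
After op 3 (backspace): buf='LTDJDI' cursor=6

Answer: 6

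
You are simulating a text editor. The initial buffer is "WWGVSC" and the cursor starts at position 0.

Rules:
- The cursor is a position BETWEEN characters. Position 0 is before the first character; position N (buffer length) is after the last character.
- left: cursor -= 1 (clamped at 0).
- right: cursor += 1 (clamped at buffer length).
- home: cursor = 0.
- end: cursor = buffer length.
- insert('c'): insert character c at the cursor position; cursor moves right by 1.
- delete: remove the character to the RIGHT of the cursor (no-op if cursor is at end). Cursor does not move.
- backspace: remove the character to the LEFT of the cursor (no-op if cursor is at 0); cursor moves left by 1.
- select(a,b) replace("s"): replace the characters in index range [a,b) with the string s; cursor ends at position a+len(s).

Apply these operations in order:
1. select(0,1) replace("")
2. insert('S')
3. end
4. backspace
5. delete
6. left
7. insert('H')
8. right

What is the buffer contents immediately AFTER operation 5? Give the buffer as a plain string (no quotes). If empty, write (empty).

Answer: SWGVS

Derivation:
After op 1 (select(0,1) replace("")): buf='WGVSC' cursor=0
After op 2 (insert('S')): buf='SWGVSC' cursor=1
After op 3 (end): buf='SWGVSC' cursor=6
After op 4 (backspace): buf='SWGVS' cursor=5
After op 5 (delete): buf='SWGVS' cursor=5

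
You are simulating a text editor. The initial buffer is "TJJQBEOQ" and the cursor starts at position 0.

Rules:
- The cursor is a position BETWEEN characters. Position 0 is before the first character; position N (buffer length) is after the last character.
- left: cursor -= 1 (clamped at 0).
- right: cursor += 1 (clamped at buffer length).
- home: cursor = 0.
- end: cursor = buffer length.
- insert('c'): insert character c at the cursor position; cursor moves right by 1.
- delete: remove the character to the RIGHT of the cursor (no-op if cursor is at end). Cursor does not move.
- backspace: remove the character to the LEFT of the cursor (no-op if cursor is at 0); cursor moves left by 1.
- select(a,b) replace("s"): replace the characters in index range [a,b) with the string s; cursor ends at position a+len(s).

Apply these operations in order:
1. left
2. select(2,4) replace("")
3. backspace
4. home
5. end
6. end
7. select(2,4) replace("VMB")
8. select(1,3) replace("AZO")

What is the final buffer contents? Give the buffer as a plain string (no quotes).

After op 1 (left): buf='TJJQBEOQ' cursor=0
After op 2 (select(2,4) replace("")): buf='TJBEOQ' cursor=2
After op 3 (backspace): buf='TBEOQ' cursor=1
After op 4 (home): buf='TBEOQ' cursor=0
After op 5 (end): buf='TBEOQ' cursor=5
After op 6 (end): buf='TBEOQ' cursor=5
After op 7 (select(2,4) replace("VMB")): buf='TBVMBQ' cursor=5
After op 8 (select(1,3) replace("AZO")): buf='TAZOMBQ' cursor=4

Answer: TAZOMBQ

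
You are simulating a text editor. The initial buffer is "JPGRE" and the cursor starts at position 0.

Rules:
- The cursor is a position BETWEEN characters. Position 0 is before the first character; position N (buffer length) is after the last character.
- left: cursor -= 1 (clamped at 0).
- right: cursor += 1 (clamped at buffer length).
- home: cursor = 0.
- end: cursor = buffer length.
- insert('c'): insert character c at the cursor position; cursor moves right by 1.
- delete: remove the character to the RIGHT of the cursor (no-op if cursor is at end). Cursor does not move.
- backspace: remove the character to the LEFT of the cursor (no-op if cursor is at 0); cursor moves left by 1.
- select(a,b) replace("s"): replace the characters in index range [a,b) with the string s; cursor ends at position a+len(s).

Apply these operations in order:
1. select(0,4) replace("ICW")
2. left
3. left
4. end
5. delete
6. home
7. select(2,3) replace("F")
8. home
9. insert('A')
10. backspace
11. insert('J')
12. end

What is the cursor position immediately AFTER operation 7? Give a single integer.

Answer: 3

Derivation:
After op 1 (select(0,4) replace("ICW")): buf='ICWE' cursor=3
After op 2 (left): buf='ICWE' cursor=2
After op 3 (left): buf='ICWE' cursor=1
After op 4 (end): buf='ICWE' cursor=4
After op 5 (delete): buf='ICWE' cursor=4
After op 6 (home): buf='ICWE' cursor=0
After op 7 (select(2,3) replace("F")): buf='ICFE' cursor=3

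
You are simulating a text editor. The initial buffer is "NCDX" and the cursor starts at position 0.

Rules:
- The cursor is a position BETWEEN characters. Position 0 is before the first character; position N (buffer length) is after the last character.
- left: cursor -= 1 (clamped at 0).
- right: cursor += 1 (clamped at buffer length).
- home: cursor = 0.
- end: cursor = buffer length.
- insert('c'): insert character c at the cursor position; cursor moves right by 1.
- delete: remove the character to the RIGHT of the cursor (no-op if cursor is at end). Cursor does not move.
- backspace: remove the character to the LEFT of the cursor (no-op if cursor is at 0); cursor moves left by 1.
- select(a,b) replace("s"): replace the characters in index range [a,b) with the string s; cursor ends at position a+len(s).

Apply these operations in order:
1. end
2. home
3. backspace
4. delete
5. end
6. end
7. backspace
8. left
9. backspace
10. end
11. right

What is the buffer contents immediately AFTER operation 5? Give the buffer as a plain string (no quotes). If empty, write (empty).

After op 1 (end): buf='NCDX' cursor=4
After op 2 (home): buf='NCDX' cursor=0
After op 3 (backspace): buf='NCDX' cursor=0
After op 4 (delete): buf='CDX' cursor=0
After op 5 (end): buf='CDX' cursor=3

Answer: CDX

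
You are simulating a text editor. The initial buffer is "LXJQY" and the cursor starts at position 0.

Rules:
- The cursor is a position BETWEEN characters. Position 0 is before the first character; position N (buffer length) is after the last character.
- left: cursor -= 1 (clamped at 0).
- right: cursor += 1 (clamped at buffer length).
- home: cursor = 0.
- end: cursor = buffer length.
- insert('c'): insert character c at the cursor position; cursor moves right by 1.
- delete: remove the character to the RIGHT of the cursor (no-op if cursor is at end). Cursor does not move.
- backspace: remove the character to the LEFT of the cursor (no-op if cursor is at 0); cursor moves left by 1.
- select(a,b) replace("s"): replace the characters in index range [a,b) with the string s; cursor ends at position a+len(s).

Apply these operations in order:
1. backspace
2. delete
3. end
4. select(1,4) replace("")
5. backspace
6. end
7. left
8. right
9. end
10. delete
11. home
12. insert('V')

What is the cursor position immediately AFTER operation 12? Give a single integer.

After op 1 (backspace): buf='LXJQY' cursor=0
After op 2 (delete): buf='XJQY' cursor=0
After op 3 (end): buf='XJQY' cursor=4
After op 4 (select(1,4) replace("")): buf='X' cursor=1
After op 5 (backspace): buf='(empty)' cursor=0
After op 6 (end): buf='(empty)' cursor=0
After op 7 (left): buf='(empty)' cursor=0
After op 8 (right): buf='(empty)' cursor=0
After op 9 (end): buf='(empty)' cursor=0
After op 10 (delete): buf='(empty)' cursor=0
After op 11 (home): buf='(empty)' cursor=0
After op 12 (insert('V')): buf='V' cursor=1

Answer: 1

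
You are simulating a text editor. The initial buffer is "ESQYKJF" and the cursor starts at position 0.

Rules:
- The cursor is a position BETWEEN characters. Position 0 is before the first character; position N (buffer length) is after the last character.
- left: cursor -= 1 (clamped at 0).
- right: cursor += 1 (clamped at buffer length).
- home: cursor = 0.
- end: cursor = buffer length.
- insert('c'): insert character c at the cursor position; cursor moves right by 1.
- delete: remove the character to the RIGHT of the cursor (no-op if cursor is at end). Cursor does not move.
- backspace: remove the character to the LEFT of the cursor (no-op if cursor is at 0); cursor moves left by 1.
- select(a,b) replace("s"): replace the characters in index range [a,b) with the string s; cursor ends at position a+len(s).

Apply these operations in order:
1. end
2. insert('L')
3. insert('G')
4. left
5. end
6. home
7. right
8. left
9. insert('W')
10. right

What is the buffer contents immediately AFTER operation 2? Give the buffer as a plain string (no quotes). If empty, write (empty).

Answer: ESQYKJFL

Derivation:
After op 1 (end): buf='ESQYKJF' cursor=7
After op 2 (insert('L')): buf='ESQYKJFL' cursor=8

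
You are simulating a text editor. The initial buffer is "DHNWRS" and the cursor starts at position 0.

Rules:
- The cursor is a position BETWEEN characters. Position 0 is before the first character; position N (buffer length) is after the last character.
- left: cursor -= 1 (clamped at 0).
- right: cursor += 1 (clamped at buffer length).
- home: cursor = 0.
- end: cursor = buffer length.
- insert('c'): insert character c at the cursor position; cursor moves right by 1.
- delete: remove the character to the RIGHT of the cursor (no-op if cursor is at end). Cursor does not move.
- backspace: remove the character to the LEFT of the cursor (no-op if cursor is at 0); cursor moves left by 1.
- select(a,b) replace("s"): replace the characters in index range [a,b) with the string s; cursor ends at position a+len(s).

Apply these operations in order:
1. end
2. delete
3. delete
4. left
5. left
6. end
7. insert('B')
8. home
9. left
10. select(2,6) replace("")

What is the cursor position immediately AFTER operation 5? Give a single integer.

After op 1 (end): buf='DHNWRS' cursor=6
After op 2 (delete): buf='DHNWRS' cursor=6
After op 3 (delete): buf='DHNWRS' cursor=6
After op 4 (left): buf='DHNWRS' cursor=5
After op 5 (left): buf='DHNWRS' cursor=4

Answer: 4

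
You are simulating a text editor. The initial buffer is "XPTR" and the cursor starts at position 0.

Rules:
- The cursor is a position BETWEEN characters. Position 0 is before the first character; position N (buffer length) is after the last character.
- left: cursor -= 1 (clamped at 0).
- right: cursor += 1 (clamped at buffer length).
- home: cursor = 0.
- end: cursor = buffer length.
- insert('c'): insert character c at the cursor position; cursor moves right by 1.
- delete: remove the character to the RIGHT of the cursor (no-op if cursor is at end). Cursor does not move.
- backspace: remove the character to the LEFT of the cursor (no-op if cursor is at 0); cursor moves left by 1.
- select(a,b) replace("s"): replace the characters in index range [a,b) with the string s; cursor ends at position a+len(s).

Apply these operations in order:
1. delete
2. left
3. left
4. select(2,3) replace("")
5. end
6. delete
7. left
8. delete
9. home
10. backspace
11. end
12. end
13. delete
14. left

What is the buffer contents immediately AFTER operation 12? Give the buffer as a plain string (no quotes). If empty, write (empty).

Answer: P

Derivation:
After op 1 (delete): buf='PTR' cursor=0
After op 2 (left): buf='PTR' cursor=0
After op 3 (left): buf='PTR' cursor=0
After op 4 (select(2,3) replace("")): buf='PT' cursor=2
After op 5 (end): buf='PT' cursor=2
After op 6 (delete): buf='PT' cursor=2
After op 7 (left): buf='PT' cursor=1
After op 8 (delete): buf='P' cursor=1
After op 9 (home): buf='P' cursor=0
After op 10 (backspace): buf='P' cursor=0
After op 11 (end): buf='P' cursor=1
After op 12 (end): buf='P' cursor=1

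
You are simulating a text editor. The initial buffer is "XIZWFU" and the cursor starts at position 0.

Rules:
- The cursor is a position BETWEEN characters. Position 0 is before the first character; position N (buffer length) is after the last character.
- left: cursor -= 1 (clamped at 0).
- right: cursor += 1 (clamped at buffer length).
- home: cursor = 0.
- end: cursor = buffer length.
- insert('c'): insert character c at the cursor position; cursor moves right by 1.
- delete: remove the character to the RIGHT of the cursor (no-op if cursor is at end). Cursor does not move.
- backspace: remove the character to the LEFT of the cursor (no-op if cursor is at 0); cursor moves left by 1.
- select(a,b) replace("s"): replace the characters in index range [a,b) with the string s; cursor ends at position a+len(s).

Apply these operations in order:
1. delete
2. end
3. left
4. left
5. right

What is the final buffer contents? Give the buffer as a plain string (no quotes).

After op 1 (delete): buf='IZWFU' cursor=0
After op 2 (end): buf='IZWFU' cursor=5
After op 3 (left): buf='IZWFU' cursor=4
After op 4 (left): buf='IZWFU' cursor=3
After op 5 (right): buf='IZWFU' cursor=4

Answer: IZWFU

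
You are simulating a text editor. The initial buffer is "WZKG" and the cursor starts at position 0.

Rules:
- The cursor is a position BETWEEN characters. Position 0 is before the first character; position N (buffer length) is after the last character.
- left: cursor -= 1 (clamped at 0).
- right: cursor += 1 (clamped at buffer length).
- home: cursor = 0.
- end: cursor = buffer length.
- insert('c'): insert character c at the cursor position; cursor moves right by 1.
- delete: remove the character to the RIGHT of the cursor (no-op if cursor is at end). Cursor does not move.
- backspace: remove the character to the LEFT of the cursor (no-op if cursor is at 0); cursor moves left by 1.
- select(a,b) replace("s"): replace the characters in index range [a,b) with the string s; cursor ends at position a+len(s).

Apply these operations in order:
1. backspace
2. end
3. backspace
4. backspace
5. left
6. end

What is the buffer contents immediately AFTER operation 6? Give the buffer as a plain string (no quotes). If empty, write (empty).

Answer: WZ

Derivation:
After op 1 (backspace): buf='WZKG' cursor=0
After op 2 (end): buf='WZKG' cursor=4
After op 3 (backspace): buf='WZK' cursor=3
After op 4 (backspace): buf='WZ' cursor=2
After op 5 (left): buf='WZ' cursor=1
After op 6 (end): buf='WZ' cursor=2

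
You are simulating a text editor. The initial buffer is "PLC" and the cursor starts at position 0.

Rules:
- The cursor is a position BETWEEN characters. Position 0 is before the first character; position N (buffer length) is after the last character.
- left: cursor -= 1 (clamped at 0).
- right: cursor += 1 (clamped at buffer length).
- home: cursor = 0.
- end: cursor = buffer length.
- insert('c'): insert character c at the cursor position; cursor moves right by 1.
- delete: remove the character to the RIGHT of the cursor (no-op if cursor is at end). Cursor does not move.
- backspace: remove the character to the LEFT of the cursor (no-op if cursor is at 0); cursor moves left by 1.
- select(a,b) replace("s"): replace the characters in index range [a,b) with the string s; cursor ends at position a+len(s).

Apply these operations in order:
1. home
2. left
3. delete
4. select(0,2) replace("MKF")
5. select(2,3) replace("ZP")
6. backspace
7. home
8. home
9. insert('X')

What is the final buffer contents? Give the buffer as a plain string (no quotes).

Answer: XMKZ

Derivation:
After op 1 (home): buf='PLC' cursor=0
After op 2 (left): buf='PLC' cursor=0
After op 3 (delete): buf='LC' cursor=0
After op 4 (select(0,2) replace("MKF")): buf='MKF' cursor=3
After op 5 (select(2,3) replace("ZP")): buf='MKZP' cursor=4
After op 6 (backspace): buf='MKZ' cursor=3
After op 7 (home): buf='MKZ' cursor=0
After op 8 (home): buf='MKZ' cursor=0
After op 9 (insert('X')): buf='XMKZ' cursor=1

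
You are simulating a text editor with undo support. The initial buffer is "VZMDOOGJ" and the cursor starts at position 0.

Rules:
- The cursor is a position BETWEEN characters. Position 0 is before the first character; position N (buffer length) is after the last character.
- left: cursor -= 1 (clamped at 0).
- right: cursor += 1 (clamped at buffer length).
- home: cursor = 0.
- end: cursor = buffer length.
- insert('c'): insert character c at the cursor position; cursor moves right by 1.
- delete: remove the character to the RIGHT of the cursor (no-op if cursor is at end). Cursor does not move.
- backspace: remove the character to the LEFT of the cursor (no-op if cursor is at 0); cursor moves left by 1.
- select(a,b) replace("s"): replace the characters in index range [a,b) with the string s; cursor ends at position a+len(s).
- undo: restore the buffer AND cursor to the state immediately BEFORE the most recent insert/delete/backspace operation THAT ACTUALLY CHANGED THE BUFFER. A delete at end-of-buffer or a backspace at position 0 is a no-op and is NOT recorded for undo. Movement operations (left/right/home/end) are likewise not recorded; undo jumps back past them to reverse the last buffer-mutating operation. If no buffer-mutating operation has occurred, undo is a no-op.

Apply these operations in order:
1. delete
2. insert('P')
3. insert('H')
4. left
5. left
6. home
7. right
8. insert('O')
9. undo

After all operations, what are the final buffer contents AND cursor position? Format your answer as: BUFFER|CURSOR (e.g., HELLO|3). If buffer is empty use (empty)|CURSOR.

After op 1 (delete): buf='ZMDOOGJ' cursor=0
After op 2 (insert('P')): buf='PZMDOOGJ' cursor=1
After op 3 (insert('H')): buf='PHZMDOOGJ' cursor=2
After op 4 (left): buf='PHZMDOOGJ' cursor=1
After op 5 (left): buf='PHZMDOOGJ' cursor=0
After op 6 (home): buf='PHZMDOOGJ' cursor=0
After op 7 (right): buf='PHZMDOOGJ' cursor=1
After op 8 (insert('O')): buf='POHZMDOOGJ' cursor=2
After op 9 (undo): buf='PHZMDOOGJ' cursor=1

Answer: PHZMDOOGJ|1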